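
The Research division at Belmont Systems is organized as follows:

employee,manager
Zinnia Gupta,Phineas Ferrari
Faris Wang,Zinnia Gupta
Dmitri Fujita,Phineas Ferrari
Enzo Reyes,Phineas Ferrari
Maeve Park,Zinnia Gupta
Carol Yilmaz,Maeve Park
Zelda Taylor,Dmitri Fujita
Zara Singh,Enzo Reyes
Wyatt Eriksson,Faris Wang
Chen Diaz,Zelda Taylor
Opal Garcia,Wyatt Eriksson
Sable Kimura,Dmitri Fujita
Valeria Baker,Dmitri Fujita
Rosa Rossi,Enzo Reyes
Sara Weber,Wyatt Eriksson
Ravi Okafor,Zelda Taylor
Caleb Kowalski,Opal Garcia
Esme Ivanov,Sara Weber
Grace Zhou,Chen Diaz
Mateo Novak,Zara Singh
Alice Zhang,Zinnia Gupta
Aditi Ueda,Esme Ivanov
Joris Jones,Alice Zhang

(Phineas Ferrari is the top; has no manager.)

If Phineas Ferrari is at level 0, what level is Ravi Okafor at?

Chain from Ravi Okafor up to Phineas Ferrari: Ravi Okafor → Zelda Taylor → Dmitri Fujita → Phineas Ferrari. That is 3 steps up, so Ravi Okafor is 3 levels below Phineas Ferrari.

3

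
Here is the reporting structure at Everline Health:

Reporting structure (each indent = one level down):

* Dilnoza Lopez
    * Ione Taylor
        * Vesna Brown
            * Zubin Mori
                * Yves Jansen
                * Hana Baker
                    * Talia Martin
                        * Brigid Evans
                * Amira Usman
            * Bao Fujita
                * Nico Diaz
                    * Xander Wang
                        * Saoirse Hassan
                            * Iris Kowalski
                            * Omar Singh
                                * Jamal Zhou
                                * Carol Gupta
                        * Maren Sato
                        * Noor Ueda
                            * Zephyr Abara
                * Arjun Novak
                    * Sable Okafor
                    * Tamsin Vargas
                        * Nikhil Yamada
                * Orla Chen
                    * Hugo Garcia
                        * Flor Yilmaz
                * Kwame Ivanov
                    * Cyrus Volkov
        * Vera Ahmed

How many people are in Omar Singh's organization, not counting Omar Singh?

Omar Singh directly manages Jamal Zhou, Carol Gupta. Jamal Zhou has no reports. Carol Gupta has no reports. So Omar Singh's organization is 2 direct reports plus everyone under them: 1 + 1 = 2.

2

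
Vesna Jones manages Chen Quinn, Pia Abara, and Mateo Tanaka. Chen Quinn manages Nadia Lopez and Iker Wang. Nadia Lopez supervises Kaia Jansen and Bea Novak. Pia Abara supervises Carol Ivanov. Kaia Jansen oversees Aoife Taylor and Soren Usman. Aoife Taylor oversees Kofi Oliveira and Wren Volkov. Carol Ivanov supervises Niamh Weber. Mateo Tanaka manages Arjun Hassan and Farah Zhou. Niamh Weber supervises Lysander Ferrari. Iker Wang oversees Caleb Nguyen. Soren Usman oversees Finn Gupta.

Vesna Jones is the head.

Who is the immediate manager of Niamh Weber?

Carol Ivanov

Niamh Weber reports directly to Carol Ivanov.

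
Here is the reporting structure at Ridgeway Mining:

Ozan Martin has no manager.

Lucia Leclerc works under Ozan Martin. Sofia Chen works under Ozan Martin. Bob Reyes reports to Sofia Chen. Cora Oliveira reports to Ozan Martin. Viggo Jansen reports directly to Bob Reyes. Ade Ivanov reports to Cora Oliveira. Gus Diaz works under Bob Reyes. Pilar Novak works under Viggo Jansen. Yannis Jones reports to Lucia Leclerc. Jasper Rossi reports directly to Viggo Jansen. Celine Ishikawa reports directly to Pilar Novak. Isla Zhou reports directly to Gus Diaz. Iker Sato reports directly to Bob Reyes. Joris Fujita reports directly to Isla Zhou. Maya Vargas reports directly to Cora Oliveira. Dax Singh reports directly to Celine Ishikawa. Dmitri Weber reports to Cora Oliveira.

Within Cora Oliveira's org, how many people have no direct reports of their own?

The people in Cora Oliveira's organization with no one reporting to them are Dmitri Weber, Maya Vargas, Ade Ivanov. That is 3.

3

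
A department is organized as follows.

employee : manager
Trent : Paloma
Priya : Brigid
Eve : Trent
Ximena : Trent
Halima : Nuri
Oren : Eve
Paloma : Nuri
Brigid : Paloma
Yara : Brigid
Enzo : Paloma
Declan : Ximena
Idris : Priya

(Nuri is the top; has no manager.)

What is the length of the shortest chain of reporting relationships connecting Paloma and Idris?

3

Idris is in Paloma's organization: the chain from Idris up to Paloma is Idris → Priya → Brigid → Paloma, which is 3 links.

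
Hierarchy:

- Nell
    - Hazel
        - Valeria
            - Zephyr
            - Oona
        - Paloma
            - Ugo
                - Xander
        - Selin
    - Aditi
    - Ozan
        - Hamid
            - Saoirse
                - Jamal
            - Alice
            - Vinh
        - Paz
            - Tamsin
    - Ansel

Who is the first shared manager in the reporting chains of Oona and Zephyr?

Oona's chain of managers is Valeria, Hazel, Nell. Zephyr's chain of managers is Valeria, Hazel, Nell. The first manager that appears in both chains is Valeria.

Valeria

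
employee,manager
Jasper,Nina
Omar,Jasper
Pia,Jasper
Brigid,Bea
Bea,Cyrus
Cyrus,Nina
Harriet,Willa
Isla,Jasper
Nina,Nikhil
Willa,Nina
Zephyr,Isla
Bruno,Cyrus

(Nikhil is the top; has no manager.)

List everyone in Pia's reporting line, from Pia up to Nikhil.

Pia -> Jasper -> Nina -> Nikhil

Pia reports to Jasper. Jasper reports to Nina. Nina reports to Nikhil. Nikhil is at the top.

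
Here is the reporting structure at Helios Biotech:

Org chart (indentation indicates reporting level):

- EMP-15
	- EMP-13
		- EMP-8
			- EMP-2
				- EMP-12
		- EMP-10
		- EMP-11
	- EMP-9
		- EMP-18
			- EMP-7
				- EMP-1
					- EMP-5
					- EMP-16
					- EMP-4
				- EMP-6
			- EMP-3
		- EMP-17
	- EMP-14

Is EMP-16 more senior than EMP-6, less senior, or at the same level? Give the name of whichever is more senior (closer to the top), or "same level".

EMP-16 is 5 levels below EMP-15; EMP-6 is 4. EMP-6 is higher.

EMP-6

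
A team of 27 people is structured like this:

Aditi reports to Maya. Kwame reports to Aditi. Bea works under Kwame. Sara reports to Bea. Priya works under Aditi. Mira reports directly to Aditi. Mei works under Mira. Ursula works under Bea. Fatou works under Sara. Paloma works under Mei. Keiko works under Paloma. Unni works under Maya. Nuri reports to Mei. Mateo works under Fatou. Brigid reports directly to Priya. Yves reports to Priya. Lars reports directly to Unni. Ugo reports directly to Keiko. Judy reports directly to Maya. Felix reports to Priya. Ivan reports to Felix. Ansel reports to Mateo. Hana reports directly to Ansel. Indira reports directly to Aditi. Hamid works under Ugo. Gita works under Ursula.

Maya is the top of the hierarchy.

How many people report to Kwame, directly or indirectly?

8

Kwame directly manages Bea. Under Bea: Ursula, Gita, Sara, Fatou, Mateo, Ansel, Hana (7). That's 8 in total.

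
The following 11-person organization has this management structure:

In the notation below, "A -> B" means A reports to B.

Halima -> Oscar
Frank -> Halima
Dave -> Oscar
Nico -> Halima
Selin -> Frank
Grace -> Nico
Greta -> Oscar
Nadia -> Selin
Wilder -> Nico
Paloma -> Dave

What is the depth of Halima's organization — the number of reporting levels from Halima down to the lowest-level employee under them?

The longest chain under Halima runs Halima → Frank → Selin → Nadia, which is 3 levels below Halima.

3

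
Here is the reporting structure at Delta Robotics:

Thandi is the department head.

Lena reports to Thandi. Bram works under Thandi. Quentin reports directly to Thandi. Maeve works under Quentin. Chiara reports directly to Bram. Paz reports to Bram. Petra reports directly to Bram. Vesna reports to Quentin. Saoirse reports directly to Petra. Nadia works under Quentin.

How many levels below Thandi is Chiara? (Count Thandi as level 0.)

Chain from Chiara up to Thandi: Chiara → Bram → Thandi. That is 2 steps up, so Chiara is 2 levels below Thandi.

2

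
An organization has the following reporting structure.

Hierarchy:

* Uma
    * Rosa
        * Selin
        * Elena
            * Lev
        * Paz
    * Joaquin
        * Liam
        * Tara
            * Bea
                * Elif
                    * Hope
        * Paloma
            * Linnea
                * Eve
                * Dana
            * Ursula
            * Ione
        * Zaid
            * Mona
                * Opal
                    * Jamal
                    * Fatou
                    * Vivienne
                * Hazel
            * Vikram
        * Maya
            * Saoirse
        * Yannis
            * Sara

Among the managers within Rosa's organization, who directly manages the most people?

Rosa

Direct-report counts within Rosa's organization: Rosa has 3; Elena has 1. The largest is 3, held by Rosa.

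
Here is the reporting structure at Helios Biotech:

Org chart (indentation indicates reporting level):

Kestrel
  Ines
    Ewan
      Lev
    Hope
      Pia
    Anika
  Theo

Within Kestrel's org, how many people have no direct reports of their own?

4

The people in Kestrel's organization with no one reporting to them are Theo, Anika, Pia, Lev. That is 4.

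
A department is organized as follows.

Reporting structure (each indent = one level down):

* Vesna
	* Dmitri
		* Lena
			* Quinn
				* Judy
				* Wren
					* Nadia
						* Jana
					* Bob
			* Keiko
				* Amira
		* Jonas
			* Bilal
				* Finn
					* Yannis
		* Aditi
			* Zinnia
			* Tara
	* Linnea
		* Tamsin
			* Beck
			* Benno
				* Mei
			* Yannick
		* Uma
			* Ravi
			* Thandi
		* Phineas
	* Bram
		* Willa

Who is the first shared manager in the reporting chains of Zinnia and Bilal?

Dmitri

Zinnia's chain of managers is Aditi, Dmitri, Vesna. Bilal's chain of managers is Jonas, Dmitri, Vesna. The first manager that appears in both chains is Dmitri.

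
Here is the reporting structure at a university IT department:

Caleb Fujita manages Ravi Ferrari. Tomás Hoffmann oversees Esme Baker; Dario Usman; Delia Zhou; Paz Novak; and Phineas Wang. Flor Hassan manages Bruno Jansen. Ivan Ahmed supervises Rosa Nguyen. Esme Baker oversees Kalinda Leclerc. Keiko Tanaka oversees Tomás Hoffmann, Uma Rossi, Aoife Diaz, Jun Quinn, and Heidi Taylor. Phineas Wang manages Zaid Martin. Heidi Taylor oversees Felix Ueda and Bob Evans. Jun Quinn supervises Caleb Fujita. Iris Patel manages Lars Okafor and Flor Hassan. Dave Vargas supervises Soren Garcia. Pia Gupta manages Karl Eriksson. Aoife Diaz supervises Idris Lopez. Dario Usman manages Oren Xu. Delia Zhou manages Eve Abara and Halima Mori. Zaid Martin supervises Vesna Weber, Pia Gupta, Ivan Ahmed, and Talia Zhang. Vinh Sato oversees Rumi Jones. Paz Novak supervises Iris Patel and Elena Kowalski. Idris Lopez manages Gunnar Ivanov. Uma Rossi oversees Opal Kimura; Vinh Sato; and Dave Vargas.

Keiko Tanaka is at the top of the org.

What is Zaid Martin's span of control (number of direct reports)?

Zaid Martin directly manages Vesna Weber, Pia Gupta, Ivan Ahmed, Talia Zhang. That is 4 direct reports.

4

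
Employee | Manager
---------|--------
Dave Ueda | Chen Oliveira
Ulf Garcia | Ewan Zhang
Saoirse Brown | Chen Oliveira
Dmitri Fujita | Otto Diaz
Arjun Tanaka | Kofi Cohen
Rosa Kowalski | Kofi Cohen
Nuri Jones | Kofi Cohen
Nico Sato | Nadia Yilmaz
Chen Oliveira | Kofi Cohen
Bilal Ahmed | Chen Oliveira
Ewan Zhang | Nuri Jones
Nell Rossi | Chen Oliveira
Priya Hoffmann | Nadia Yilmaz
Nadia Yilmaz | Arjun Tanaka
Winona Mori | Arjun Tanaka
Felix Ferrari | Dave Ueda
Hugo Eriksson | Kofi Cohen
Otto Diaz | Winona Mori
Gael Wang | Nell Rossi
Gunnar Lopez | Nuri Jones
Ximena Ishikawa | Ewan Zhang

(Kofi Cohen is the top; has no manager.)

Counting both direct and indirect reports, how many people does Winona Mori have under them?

2

Winona Mori directly manages Otto Diaz. Under Otto Diaz: Dmitri Fujita (1). That's 2 in total.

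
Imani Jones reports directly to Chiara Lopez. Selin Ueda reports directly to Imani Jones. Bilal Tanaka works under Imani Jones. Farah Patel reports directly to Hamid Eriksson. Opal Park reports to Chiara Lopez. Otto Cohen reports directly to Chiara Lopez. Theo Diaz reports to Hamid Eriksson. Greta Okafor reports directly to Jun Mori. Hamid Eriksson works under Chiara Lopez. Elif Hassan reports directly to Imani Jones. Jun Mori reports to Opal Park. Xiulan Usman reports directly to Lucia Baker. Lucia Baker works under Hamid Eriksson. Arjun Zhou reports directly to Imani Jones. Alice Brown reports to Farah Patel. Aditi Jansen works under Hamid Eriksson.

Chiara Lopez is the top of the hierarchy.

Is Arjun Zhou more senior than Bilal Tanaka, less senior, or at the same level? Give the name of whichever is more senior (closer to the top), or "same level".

same level

Both Arjun Zhou and Bilal Tanaka are 2 levels below Chiara Lopez.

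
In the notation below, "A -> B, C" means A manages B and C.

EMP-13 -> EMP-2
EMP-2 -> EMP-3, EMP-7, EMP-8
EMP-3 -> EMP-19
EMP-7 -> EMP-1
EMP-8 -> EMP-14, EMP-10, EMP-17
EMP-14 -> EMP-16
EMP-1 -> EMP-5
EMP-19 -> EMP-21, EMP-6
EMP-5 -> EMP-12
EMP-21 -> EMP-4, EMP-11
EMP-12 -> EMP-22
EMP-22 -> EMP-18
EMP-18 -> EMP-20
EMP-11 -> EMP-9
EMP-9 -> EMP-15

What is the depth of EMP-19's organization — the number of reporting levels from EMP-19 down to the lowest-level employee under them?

4

The longest chain under EMP-19 runs EMP-19 → EMP-21 → EMP-11 → EMP-9 → EMP-15, which is 4 levels below EMP-19.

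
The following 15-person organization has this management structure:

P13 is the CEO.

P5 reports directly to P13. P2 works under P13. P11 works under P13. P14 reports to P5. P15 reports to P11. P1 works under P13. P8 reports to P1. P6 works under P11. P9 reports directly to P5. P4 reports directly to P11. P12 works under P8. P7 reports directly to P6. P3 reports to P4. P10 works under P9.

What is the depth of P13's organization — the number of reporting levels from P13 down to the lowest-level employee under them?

The longest chain under P13 runs P13 → P1 → P8 → P12, which is 3 levels below P13.

3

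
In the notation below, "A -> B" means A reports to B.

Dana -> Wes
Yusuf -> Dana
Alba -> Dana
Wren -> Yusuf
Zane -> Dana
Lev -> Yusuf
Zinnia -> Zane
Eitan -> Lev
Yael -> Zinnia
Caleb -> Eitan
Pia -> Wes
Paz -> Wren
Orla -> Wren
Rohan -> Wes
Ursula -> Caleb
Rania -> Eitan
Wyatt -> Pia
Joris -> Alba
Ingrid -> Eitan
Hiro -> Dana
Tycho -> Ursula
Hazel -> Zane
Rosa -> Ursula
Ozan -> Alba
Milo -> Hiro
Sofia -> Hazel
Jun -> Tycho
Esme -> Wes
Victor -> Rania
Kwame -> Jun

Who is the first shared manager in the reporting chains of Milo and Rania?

Milo's chain of managers is Hiro, Dana, Wes. Rania's chain of managers is Eitan, Lev, Yusuf, Dana, Wes. The first manager that appears in both chains is Dana.

Dana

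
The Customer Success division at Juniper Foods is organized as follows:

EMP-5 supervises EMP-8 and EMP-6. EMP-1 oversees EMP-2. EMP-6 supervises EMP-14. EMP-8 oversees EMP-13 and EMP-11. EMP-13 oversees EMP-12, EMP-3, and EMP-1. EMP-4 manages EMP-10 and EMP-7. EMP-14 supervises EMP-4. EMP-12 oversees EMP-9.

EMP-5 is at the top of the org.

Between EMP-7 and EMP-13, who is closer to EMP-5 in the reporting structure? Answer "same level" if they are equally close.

EMP-7 is 4 levels below EMP-5; EMP-13 is 2. EMP-13 is higher.

EMP-13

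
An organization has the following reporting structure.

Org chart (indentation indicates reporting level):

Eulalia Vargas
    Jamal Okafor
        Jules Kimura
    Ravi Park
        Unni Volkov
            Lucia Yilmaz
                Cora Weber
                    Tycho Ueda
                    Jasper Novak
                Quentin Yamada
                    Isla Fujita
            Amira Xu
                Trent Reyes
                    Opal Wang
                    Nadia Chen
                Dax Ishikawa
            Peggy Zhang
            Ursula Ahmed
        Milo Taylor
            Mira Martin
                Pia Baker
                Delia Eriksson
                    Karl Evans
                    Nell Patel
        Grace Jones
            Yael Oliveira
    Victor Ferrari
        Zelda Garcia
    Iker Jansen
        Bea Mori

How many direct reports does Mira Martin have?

2

Mira Martin directly manages Pia Baker, Delia Eriksson. That is 2 direct reports.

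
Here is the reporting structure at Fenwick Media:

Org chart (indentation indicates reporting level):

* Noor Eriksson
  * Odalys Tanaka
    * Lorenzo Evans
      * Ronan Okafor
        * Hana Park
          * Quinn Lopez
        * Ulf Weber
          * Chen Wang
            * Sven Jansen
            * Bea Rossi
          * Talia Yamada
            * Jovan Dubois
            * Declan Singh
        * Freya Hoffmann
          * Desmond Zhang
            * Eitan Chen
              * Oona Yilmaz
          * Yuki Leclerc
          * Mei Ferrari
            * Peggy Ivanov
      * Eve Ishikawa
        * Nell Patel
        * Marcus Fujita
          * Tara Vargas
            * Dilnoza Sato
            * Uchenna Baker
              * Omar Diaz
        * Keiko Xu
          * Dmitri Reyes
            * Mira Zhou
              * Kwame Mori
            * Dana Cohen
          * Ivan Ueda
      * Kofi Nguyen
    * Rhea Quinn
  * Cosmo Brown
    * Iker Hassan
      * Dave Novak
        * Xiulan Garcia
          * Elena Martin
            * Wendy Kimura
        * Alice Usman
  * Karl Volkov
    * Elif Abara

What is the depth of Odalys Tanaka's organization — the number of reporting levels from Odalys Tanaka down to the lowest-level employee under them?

6

The longest chain under Odalys Tanaka runs Odalys Tanaka → Lorenzo Evans → Eve Ishikawa → Keiko Xu → Dmitri Reyes → Mira Zhou → Kwame Mori, which is 6 levels below Odalys Tanaka.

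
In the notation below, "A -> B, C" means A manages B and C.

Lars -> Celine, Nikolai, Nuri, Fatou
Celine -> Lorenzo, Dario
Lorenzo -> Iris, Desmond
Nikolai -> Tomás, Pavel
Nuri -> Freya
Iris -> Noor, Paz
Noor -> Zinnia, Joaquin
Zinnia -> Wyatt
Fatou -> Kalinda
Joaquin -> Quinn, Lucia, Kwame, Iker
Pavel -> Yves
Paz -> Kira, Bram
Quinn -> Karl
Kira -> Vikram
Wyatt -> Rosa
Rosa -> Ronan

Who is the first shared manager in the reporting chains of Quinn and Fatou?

Lars

Quinn's chain of managers is Joaquin, Noor, Iris, Lorenzo, Celine, Lars. Fatou's chain of managers is Lars. The first manager that appears in both chains is Lars.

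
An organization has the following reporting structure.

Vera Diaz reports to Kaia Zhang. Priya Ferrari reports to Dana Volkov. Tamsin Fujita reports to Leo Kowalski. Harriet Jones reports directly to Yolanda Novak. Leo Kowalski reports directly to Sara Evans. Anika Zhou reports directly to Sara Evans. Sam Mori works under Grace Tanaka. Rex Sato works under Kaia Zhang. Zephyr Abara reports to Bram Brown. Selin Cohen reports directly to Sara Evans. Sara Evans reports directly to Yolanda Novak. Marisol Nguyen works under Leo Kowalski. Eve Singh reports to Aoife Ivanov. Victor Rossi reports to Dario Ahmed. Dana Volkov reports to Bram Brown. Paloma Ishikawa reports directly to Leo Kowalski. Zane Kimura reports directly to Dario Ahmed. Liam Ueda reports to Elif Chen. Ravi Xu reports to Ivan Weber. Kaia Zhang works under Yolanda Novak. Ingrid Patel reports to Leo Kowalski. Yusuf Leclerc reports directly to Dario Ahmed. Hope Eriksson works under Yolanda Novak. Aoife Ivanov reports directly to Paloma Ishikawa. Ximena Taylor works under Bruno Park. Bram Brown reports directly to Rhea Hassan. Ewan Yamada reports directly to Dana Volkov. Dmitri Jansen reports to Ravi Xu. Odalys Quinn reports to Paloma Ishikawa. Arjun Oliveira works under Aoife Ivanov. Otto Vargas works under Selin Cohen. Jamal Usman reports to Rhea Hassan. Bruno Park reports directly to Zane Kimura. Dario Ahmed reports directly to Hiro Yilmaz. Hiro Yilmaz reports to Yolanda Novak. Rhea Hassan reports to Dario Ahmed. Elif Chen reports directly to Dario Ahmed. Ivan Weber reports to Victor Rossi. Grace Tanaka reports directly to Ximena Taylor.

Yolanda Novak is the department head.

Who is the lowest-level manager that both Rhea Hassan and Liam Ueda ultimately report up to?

Dario Ahmed

Rhea Hassan's chain of managers is Dario Ahmed, Hiro Yilmaz, Yolanda Novak. Liam Ueda's chain of managers is Elif Chen, Dario Ahmed, Hiro Yilmaz, Yolanda Novak. The first manager that appears in both chains is Dario Ahmed.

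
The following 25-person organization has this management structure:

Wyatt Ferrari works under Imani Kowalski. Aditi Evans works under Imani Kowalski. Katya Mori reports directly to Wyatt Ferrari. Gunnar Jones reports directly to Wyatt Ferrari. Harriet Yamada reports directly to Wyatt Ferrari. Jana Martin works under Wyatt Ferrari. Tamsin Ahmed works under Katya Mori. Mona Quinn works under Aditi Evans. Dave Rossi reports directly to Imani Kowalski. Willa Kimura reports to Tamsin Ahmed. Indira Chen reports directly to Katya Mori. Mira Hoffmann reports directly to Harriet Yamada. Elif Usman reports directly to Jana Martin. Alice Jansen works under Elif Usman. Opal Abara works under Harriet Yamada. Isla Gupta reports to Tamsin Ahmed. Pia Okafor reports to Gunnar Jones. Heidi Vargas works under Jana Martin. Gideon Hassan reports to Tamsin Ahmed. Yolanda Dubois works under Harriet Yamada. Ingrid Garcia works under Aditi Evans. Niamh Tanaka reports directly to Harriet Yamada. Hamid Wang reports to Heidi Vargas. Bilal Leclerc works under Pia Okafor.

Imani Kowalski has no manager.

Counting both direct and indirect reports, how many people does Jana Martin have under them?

4

Jana Martin directly manages Elif Usman, Heidi Vargas. Under Elif Usman: Alice Jansen (1). Under Heidi Vargas: Hamid Wang (1). So Jana Martin's organization is 2 direct reports plus everyone under them: 2 + 2 = 4.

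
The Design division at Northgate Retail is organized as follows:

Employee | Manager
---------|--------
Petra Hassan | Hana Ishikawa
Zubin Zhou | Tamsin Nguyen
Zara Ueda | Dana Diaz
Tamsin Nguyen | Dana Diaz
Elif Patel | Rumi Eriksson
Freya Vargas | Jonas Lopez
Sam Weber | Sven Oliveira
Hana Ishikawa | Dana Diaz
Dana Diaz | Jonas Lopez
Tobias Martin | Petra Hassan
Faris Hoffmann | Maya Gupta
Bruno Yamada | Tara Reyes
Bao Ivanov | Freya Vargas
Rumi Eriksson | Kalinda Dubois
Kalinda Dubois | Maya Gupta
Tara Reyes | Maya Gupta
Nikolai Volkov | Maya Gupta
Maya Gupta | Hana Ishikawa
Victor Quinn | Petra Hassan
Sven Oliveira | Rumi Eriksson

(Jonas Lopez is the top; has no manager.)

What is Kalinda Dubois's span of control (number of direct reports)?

1

Kalinda Dubois directly manages Rumi Eriksson. That is 1 direct report.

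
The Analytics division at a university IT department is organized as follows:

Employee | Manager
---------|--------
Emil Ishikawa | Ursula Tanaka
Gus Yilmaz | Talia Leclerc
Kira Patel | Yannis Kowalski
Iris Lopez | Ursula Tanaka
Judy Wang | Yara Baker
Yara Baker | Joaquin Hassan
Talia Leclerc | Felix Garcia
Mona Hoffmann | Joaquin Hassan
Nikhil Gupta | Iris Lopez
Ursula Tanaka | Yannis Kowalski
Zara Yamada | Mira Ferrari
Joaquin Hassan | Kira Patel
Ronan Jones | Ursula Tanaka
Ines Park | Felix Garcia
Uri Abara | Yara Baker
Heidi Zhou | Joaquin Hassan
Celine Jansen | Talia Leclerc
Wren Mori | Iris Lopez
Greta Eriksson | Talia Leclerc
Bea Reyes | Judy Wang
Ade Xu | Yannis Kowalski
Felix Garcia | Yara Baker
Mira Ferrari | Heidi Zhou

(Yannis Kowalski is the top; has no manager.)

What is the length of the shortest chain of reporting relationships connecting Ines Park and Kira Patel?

Ines Park is in Kira Patel's organization: the chain from Ines Park up to Kira Patel is Ines Park → Felix Garcia → Yara Baker → Joaquin Hassan → Kira Patel, which is 4 links.

4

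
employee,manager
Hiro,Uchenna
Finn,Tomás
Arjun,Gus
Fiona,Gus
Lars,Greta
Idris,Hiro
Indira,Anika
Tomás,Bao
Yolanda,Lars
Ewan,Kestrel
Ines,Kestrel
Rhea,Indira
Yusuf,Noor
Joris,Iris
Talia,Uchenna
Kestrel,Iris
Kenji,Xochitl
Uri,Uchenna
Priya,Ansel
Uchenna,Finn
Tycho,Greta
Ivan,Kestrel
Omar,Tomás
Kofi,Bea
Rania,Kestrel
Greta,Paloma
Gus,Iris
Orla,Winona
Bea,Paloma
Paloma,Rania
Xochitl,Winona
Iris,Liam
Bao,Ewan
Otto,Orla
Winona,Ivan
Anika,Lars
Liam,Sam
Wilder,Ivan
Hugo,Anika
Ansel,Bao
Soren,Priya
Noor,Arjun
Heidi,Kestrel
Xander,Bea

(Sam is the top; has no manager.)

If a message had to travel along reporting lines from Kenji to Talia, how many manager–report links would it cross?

Kenji is 4 levels below Kestrel, and Talia is 6 levels below Kestrel (their lowest common manager). The shortest path runs up from Kenji to Kestrel and back down to Talia: 4 + 6 = 10 links.

10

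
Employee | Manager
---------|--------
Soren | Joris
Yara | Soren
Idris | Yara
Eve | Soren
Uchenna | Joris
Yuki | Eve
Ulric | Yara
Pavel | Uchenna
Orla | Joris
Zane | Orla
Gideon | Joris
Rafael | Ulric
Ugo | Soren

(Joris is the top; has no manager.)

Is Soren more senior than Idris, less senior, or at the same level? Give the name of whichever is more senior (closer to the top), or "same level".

Soren

Soren is 1 level below Joris; Idris is 3. Soren is higher.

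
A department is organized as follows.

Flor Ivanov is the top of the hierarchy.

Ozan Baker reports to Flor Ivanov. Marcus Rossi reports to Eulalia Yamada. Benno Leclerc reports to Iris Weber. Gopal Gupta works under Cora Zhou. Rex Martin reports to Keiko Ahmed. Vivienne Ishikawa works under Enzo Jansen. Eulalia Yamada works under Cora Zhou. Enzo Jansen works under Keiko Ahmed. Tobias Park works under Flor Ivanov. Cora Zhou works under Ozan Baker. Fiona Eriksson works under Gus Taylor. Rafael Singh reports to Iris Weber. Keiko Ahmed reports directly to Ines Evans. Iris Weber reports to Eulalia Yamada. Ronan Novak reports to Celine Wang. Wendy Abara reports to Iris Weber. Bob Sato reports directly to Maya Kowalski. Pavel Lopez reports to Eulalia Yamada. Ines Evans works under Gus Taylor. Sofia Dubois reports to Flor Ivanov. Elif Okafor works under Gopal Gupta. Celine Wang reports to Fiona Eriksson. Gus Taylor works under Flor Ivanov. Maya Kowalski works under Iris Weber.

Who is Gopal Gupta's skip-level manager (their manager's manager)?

Ozan Baker

Gopal Gupta reports to Cora Zhou, and Cora Zhou reports to Ozan Baker. So Gopal Gupta's skip-level manager is Ozan Baker.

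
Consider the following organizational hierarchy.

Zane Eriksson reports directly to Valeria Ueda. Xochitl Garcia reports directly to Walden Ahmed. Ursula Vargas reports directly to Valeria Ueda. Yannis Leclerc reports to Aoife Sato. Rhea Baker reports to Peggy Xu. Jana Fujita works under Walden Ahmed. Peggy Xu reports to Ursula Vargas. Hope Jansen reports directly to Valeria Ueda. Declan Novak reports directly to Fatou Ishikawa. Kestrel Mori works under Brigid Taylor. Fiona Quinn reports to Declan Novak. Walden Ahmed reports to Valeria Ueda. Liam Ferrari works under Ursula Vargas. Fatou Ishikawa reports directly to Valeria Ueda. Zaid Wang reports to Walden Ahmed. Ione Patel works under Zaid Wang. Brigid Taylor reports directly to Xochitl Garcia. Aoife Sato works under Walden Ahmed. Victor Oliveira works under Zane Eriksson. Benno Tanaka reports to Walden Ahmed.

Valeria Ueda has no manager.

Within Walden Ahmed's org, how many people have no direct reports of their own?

5

The people in Walden Ahmed's organization with no one reporting to them are Benno Tanaka, Jana Fujita, Yannis Leclerc, Kestrel Mori, Ione Patel. That is 5.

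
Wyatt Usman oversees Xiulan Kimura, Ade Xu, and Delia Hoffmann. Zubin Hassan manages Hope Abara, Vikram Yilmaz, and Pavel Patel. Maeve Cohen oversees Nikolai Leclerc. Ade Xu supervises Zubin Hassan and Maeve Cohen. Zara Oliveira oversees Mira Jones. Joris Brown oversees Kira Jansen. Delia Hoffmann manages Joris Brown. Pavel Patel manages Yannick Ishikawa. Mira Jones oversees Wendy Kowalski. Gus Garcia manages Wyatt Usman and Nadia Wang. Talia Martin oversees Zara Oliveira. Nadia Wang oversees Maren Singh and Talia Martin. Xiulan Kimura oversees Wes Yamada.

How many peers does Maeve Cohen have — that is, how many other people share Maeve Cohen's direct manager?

Maeve Cohen reports to Ade Xu. Ade Xu's other direct reports are Zubin Hassan — 1 peer.

1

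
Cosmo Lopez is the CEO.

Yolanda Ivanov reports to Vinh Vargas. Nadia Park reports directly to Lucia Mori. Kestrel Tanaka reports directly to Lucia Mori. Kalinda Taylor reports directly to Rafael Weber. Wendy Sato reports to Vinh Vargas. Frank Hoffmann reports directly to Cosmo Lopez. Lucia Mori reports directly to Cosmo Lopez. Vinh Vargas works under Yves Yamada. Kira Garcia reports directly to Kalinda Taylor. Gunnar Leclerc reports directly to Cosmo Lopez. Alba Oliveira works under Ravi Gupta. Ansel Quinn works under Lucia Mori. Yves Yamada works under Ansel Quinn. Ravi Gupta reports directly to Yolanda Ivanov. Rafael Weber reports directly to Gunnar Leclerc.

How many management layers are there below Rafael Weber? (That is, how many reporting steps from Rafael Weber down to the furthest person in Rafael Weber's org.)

The longest chain under Rafael Weber runs Rafael Weber → Kalinda Taylor → Kira Garcia, which is 2 levels below Rafael Weber.

2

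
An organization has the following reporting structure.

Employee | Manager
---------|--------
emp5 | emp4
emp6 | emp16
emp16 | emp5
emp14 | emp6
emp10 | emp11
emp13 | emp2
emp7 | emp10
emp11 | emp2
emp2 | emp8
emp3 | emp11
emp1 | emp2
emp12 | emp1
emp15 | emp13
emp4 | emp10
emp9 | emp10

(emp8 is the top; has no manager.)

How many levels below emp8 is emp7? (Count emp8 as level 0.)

4

Chain from emp7 up to emp8: emp7 → emp10 → emp11 → emp2 → emp8. That is 4 steps up, so emp7 is 4 levels below emp8.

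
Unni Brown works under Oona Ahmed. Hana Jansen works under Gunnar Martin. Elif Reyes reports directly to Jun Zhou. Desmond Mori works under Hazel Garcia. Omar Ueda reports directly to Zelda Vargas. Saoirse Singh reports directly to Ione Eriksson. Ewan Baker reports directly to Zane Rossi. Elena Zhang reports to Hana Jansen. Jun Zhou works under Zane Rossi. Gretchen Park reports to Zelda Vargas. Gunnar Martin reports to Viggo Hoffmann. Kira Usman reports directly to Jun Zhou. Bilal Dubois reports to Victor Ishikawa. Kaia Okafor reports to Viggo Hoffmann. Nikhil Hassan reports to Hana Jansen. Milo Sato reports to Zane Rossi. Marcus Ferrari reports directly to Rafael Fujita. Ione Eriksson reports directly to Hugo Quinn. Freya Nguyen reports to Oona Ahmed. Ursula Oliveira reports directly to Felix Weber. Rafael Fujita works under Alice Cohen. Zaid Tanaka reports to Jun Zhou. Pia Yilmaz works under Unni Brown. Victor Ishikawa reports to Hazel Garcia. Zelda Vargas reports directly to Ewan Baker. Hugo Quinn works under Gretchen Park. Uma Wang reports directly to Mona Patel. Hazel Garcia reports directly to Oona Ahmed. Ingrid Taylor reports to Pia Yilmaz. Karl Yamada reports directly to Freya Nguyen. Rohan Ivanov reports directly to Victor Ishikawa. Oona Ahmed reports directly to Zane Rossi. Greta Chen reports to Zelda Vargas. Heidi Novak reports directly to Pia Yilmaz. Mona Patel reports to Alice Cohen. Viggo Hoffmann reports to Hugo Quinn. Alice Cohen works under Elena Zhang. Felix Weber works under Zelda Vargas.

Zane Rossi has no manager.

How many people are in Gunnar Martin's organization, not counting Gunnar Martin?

Gunnar Martin directly manages Hana Jansen. Under Hana Jansen: Elena Zhang, Alice Cohen, Rafael Fujita, Marcus Ferrari, Mona Patel, Uma Wang, Nikhil Hassan (7). That's 8 in total.

8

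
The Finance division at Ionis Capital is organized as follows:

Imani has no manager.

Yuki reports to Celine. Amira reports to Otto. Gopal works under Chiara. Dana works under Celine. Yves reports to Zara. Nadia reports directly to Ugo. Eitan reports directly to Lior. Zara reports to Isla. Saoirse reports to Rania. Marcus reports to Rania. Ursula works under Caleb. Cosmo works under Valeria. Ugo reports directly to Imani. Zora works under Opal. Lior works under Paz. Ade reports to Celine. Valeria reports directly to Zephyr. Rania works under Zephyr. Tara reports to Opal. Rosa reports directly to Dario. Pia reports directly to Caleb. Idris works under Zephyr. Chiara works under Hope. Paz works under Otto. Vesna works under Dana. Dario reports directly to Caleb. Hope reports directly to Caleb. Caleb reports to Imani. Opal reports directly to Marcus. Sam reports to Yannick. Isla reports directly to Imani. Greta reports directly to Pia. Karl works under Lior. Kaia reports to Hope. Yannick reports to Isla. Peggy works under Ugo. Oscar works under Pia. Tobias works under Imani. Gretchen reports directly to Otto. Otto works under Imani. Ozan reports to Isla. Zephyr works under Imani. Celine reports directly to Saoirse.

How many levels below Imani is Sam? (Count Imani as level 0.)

3

Chain from Sam up to Imani: Sam → Yannick → Isla → Imani. That is 3 steps up, so Sam is 3 levels below Imani.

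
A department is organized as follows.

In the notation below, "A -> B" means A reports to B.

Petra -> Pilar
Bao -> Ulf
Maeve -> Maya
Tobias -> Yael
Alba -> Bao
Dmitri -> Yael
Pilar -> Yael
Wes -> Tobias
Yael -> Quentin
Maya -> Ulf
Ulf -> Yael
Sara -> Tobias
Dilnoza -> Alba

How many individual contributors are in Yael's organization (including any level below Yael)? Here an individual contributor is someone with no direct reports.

6

The people in Yael's organization with no one reporting to them are Petra, Dmitri, Maeve, Dilnoza, Sara, Wes. That is 6.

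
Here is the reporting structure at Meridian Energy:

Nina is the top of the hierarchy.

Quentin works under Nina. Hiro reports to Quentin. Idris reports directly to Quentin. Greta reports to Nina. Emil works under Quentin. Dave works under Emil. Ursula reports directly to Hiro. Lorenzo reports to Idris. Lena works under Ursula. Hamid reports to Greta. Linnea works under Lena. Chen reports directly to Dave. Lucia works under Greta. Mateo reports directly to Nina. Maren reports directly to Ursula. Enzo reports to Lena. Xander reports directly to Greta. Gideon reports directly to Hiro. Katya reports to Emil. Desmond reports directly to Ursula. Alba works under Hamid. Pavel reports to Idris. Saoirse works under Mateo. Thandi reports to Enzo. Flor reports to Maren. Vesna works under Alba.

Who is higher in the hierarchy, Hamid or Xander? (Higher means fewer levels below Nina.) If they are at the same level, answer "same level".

same level

Both Hamid and Xander are 2 levels below Nina.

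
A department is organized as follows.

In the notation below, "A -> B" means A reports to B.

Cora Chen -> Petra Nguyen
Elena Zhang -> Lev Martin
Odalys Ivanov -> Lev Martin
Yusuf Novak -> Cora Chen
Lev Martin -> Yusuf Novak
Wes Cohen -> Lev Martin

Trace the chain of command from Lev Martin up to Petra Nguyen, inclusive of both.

Lev Martin reports to Yusuf Novak. Yusuf Novak reports to Cora Chen. Cora Chen reports to Petra Nguyen. Petra Nguyen is at the top.

Lev Martin -> Yusuf Novak -> Cora Chen -> Petra Nguyen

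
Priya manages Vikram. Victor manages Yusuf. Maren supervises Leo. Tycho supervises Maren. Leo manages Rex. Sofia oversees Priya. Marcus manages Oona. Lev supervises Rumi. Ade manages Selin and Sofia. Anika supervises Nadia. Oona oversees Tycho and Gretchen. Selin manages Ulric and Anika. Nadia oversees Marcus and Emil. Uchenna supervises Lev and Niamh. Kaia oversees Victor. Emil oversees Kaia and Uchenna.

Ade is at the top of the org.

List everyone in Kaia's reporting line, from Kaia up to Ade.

Kaia reports to Emil. Emil reports to Nadia. Nadia reports to Anika. Anika reports to Selin. Selin reports to Ade. Ade is at the top.

Kaia -> Emil -> Nadia -> Anika -> Selin -> Ade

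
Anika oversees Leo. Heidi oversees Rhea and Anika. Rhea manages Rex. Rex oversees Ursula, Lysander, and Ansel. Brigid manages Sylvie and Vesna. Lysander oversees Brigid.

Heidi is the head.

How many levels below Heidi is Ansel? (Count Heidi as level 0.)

3

Chain from Ansel up to Heidi: Ansel → Rex → Rhea → Heidi. That is 3 steps up, so Ansel is 3 levels below Heidi.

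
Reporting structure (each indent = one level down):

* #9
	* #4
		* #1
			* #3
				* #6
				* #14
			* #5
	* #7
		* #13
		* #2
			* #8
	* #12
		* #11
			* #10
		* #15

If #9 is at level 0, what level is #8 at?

Chain from #8 up to #9: #8 → #2 → #7 → #9. That is 3 steps up, so #8 is 3 levels below #9.

3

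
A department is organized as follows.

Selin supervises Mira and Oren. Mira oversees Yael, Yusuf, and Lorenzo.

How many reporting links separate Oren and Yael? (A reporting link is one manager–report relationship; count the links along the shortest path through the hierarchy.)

3

Oren is 1 level below Selin, and Yael is 2 levels below Selin (their lowest common manager). The shortest path runs up from Oren to Selin and back down to Yael: 1 + 2 = 3 links.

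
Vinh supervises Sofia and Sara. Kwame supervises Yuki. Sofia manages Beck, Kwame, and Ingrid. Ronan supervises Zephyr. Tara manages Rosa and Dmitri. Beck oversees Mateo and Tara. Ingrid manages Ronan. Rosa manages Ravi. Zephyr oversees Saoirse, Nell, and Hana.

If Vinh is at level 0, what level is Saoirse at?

Chain from Saoirse up to Vinh: Saoirse → Zephyr → Ronan → Ingrid → Sofia → Vinh. That is 5 steps up, so Saoirse is 5 levels below Vinh.

5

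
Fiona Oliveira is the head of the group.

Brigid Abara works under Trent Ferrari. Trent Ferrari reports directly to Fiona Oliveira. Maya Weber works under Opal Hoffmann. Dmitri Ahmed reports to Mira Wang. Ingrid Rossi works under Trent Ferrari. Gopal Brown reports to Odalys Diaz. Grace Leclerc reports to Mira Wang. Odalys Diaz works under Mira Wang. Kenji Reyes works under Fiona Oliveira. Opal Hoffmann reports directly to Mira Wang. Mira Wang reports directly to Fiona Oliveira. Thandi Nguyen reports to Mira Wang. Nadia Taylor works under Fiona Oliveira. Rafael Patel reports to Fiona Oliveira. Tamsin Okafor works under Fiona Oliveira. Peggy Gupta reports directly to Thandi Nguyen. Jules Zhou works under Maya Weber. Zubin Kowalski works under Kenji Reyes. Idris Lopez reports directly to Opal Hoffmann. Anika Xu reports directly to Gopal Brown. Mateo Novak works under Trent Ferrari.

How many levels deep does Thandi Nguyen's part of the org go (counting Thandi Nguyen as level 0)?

1

The longest chain under Thandi Nguyen runs Thandi Nguyen → Peggy Gupta, which is 1 level below Thandi Nguyen.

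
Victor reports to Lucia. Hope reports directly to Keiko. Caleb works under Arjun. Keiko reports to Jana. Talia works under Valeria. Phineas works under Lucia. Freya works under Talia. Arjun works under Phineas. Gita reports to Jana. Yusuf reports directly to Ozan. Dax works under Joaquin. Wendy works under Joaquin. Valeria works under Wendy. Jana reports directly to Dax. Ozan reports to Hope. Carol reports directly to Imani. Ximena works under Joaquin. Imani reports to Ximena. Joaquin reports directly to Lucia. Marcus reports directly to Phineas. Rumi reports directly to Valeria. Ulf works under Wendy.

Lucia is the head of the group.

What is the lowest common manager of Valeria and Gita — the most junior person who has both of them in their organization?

Valeria's chain of managers is Wendy, Joaquin, Lucia. Gita's chain of managers is Jana, Dax, Joaquin, Lucia. The first manager that appears in both chains is Joaquin.

Joaquin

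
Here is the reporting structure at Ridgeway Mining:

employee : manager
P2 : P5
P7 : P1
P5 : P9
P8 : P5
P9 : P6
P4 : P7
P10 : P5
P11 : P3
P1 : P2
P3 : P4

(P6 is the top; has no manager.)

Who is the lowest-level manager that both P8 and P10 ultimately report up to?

P5

P8's chain of managers is P5, P9, P6. P10's chain of managers is P5, P9, P6. The first manager that appears in both chains is P5.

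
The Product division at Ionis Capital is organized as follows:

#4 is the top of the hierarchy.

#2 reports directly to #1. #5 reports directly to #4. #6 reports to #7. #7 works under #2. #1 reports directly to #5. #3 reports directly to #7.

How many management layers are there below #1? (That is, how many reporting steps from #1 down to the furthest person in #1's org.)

The longest chain under #1 runs #1 → #2 → #7 → #3, which is 3 levels below #1.

3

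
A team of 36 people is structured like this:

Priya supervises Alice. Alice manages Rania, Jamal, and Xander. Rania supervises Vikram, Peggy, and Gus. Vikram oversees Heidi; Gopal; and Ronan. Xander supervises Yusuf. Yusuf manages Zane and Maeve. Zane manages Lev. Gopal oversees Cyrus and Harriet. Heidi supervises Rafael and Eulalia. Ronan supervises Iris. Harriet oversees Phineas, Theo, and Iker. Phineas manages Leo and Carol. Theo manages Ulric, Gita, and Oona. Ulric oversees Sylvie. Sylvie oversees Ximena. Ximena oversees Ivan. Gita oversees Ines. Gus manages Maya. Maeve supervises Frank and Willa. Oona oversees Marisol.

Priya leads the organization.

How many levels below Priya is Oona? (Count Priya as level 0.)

7

Chain from Oona up to Priya: Oona → Theo → Harriet → Gopal → Vikram → Rania → Alice → Priya. That is 7 steps up, so Oona is 7 levels below Priya.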